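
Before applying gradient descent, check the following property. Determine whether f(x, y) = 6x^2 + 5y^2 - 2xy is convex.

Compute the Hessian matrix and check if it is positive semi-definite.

f(x,y) = 6x^2 + 5y^2 - 2xy
Hessian H = [[12, -2], [-2, 10]]
trace(H) = 22, det(H) = 116
Eigenvalues: (22 +/- sqrt(20)) / 2 = 13.24, 8.764
Since both eigenvalues > 0, f is convex.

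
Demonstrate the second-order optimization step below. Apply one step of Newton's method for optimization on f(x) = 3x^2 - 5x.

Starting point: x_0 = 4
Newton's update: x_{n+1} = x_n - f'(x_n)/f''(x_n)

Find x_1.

f(x) = 3x^2 - 5x
f'(x) = 6x + (-5), f''(x) = 6
Newton step: x_1 = x_0 - f'(x_0)/f''(x_0)
f'(4) = 19
x_1 = 4 - 19/6 = 5/6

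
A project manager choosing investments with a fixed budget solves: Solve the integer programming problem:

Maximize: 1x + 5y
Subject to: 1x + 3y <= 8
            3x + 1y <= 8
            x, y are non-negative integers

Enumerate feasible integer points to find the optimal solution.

Constraint 1: 1x + 3y <= 8
Constraint 2: 3x + 1y <= 8
Feasible x range (need y >= 0): 0 <= x <= min(8/1, 8/3) => x in {0, ..., 2}.
Enumerate feasible integer points row by row (the coefficient of y is 5 > 0, so for each x the largest feasible y gives the best value):
  x = 0: y <= min((8 - 1*0)/3, (8 - 3*0)/1) => y in {0, ..., 2}; best 1*0 + 5*2 = 10
  x = 1: y <= min((8 - 1*1)/3, (8 - 3*1)/1) => y in {0, ..., 2}; best 1*1 + 5*2 = 11
  x = 2: y <= min((8 - 1*2)/3, (8 - 3*2)/1) => y in {0, ..., 2}; best 1*2 + 5*2 = 12
The maximum 1x + 5y = 12 is achieved at x = 2, y = 2.
Check: 1*2 + 3*2 = 8 <= 8 and 3*2 + 1*2 = 8 <= 8.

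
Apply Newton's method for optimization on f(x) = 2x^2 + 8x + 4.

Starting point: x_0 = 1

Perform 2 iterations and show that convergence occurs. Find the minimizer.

f(x) = 2x^2 + 8x + 4, f'(x) = 4x + (8), f''(x) = 4
Step 1: f'(1) = 12, x_1 = 1 - 12/4 = -2
Step 2: f'(-2) = 0, x_2 = -2 (converged)
Newton's method converges in 1 step for quadratics.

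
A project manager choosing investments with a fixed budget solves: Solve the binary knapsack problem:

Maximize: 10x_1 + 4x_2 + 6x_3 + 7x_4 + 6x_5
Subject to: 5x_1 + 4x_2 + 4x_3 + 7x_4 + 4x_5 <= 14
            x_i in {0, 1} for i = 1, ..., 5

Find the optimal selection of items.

Items: item 1 (v=10, w=5), item 2 (v=4, w=4), item 3 (v=6, w=4), item 4 (v=7, w=7), item 5 (v=6, w=4)
Capacity: 14
Checking all 32 subsets (w = total weight, v = total value):
  {}: w = 0, v = 0
  {1}: w = 5, v = 10
  {2}: w = 4, v = 4
  {3}: w = 4, v = 6
  {4}: w = 7, v = 7
  {5}: w = 4, v = 6
  {1, 2}: w = 9, v = 14
  {1, 3}: w = 9, v = 16
  {1, 4}: w = 12, v = 17
  {1, 5}: w = 9, v = 16
  {2, 3}: w = 8, v = 10
  {2, 4}: w = 11, v = 11
  {2, 5}: w = 8, v = 10
  {3, 4}: w = 11, v = 13
  {3, 5}: w = 8, v = 12
  {4, 5}: w = 11, v = 13
  {1, 2, 3}: w = 13, v = 20
  {1, 2, 4}: w = 16 > 14, infeasible
  {1, 2, 5}: w = 13, v = 20
  {1, 3, 4}: w = 16 > 14, infeasible
  {1, 3, 5}: w = 13, v = 22
  {1, 4, 5}: w = 16 > 14, infeasible
  {2, 3, 4}: w = 15 > 14, infeasible
  {2, 3, 5}: w = 12, v = 16
  {2, 4, 5}: w = 15 > 14, infeasible
  {3, 4, 5}: w = 15 > 14, infeasible
  {1, 2, 3, 4}: w = 20 > 14, infeasible
  {1, 2, 3, 5}: w = 17 > 14, infeasible
  {1, 2, 4, 5}: w = 20 > 14, infeasible
  {1, 3, 4, 5}: w = 20 > 14, infeasible
  {2, 3, 4, 5}: w = 19 > 14, infeasible
  {1, 2, 3, 4, 5}: w = 24 > 14, infeasible
Best feasible subset: items [1, 3, 5]
Total weight: 13 <= 14, total value: 22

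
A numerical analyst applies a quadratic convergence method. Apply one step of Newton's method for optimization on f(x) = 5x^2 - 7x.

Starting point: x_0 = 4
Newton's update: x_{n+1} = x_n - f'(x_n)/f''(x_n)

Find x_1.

f(x) = 5x^2 - 7x
f'(x) = 10x + (-7), f''(x) = 10
Newton step: x_1 = x_0 - f'(x_0)/f''(x_0)
f'(4) = 33
x_1 = 4 - 33/10 = 7/10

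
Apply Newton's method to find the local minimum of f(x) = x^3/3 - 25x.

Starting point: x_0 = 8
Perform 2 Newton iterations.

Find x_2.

f(x) = x^3/3 - 25x
f'(x) = x^2 - 25, f''(x) = 2x
Newton update: x_{n+1} = x_n - (x_n^2 - 25)/(2*x_n)
Step 1: x_0 = 8, f'=39, f''=16, x_1 = 89/16
Step 2: x_1 = 89/16, f'=1521/256, f''=89/8, x_2 = 14321/2848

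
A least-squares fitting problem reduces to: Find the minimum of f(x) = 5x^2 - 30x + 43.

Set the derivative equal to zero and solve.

f(x) = 5x^2 - 30x + 43
f'(x) = 10x + (-30) = 0
x = 30/10 = 3
f(3) = -2
Since f''(x) = 10 > 0, this is a minimum.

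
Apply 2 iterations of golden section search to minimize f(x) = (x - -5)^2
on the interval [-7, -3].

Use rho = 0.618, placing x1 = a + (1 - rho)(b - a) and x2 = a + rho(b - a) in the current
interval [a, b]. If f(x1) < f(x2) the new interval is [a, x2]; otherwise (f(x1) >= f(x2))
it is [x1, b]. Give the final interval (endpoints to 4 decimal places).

Golden section search for min of f(x) = (x - -5)^2 on [-7, -3].
Each step: x1 = a + (1 - rho)(b - a), x2 = a + rho(b - a); if f(x1) < f(x2) keep [a, x2], otherwise keep [x1, b].
Step 1: [-7.0000, -3.0000], x1=-5.4720 (f=0.2228), x2=-4.5280 (f=0.2228); f(x1) = f(x2) (tie, not '<') => keep [-5.4720, -3.0000]
Step 2: [-5.4720, -3.0000], x1=-4.5277 (f=0.2231), x2=-3.9443 (f=1.1145); f(x1) < f(x2) => keep [-5.4720, -3.9443]
Final interval: [-5.4720, -3.9443]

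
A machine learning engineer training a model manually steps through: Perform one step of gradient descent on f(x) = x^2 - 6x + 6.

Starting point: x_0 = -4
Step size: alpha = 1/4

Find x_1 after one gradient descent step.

f(x) = x^2 - 6x + 6
f'(x) = 2x - 6
f'(-4) = 2*-4 + (-6) = -14
x_1 = x_0 - alpha * f'(x_0) = -4 - 1/4 * -14 = -1/2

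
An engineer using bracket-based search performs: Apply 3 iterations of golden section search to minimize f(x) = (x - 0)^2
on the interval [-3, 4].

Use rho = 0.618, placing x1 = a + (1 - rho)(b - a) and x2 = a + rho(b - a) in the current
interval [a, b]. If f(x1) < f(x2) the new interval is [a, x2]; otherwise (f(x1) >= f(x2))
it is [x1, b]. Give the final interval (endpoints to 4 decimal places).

Golden section search for min of f(x) = (x - 0)^2 on [-3, 4].
Each step: x1 = a + (1 - rho)(b - a), x2 = a + rho(b - a); if f(x1) < f(x2) keep [a, x2], otherwise keep [x1, b].
Step 1: [-3.0000, 4.0000], x1=-0.3260 (f=0.1063), x2=1.3260 (f=1.7583); f(x1) < f(x2) => keep [-3.0000, 1.3260]
Step 2: [-3.0000, 1.3260], x1=-1.3475 (f=1.8157), x2=-0.3265 (f=0.1066); f(x1) > f(x2) => keep [-1.3475, 1.3260]
Step 3: [-1.3475, 1.3260], x1=-0.3262 (f=0.1064), x2=0.3047 (f=0.0929); f(x1) > f(x2) => keep [-0.3262, 1.3260]
Final interval: [-0.3262, 1.3260]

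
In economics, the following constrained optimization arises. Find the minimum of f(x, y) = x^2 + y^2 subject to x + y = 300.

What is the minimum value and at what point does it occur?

Substitute y = 300 - x into f(x,y) = x^2 + y^2:
g(x) = x^2 + (300 - x)^2 = 2x^2 - 600x + 90000
g'(x) = 4x - 600 = 0  =>  x = 150
y = 300 - 150 = 150
Minimum value = 150^2 + 150^2 = 45000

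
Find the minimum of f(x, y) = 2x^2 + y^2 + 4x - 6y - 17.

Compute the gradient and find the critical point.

f(x,y) = 2x^2 + y^2 + 4x - 6y - 17
df/dx = 4x + (4) = 0  =>  x = -1
df/dy = 2y + (-6) = 0  =>  y = 3
f(-1, 3) = 2*(-1)^2 + 1*(3)^2 + 4*(-1) + -6*(3) + -17 = -28
Hessian is diagonal with entries 4, 2 > 0, so this is a minimum.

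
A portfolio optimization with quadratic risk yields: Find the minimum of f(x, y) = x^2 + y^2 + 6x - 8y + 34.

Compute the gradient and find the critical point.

f(x,y) = x^2 + y^2 + 6x - 8y + 34
df/dx = 2x + (6) = 0  =>  x = -3
df/dy = 2y + (-8) = 0  =>  y = 4
f(-3, 4) = 1*(-3)^2 + 1*(4)^2 + 6*(-3) + -8*(4) + 34 = 9
Hessian is diagonal with entries 2, 2 > 0, so this is a minimum.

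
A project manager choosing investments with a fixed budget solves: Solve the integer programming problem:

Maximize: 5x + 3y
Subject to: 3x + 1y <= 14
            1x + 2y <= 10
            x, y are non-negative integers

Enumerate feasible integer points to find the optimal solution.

Constraint 1: 3x + 1y <= 14
Constraint 2: 1x + 2y <= 10
Feasible x range (need y >= 0): 0 <= x <= min(14/3, 10/1) => x in {0, ..., 4}.
Enumerate feasible integer points row by row (the coefficient of y is 3 > 0, so for each x the largest feasible y gives the best value):
  x = 0: y <= min((14 - 3*0)/1, (10 - 1*0)/2) => y in {0, ..., 5}; best 5*0 + 3*5 = 15
  x = 1: y <= min((14 - 3*1)/1, (10 - 1*1)/2) => y in {0, ..., 4}; best 5*1 + 3*4 = 17
  x = 2: y <= min((14 - 3*2)/1, (10 - 1*2)/2) => y in {0, ..., 4}; best 5*2 + 3*4 = 22
  x = 3: y <= min((14 - 3*3)/1, (10 - 1*3)/2) => y in {0, ..., 3}; best 5*3 + 3*3 = 24
  x = 4: y <= min((14 - 3*4)/1, (10 - 1*4)/2) => y in {0, ..., 2}; best 5*4 + 3*2 = 26
The maximum 5x + 3y = 26 is achieved at x = 4, y = 2.
Check: 3*4 + 1*2 = 14 <= 14 and 1*4 + 2*2 = 8 <= 10.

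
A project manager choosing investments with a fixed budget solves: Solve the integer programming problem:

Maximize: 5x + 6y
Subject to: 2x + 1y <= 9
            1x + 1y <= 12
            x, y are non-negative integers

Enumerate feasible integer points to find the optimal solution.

Constraint 1: 2x + 1y <= 9
Constraint 2: 1x + 1y <= 12
Feasible x range (need y >= 0): 0 <= x <= min(9/2, 12/1) => x in {0, ..., 4}.
Enumerate feasible integer points row by row (the coefficient of y is 6 > 0, so for each x the largest feasible y gives the best value):
  x = 0: y <= min((9 - 2*0)/1, (12 - 1*0)/1) => y in {0, ..., 9}; best 5*0 + 6*9 = 54
  x = 1: y <= min((9 - 2*1)/1, (12 - 1*1)/1) => y in {0, ..., 7}; best 5*1 + 6*7 = 47
  x = 2: y <= min((9 - 2*2)/1, (12 - 1*2)/1) => y in {0, ..., 5}; best 5*2 + 6*5 = 40
  x = 3: y <= min((9 - 2*3)/1, (12 - 1*3)/1) => y in {0, ..., 3}; best 5*3 + 6*3 = 33
  x = 4: y <= min((9 - 2*4)/1, (12 - 1*4)/1) => y in {0, ..., 1}; best 5*4 + 6*1 = 26
The maximum 5x + 6y = 54 is achieved at x = 0, y = 9.
Check: 2*0 + 1*9 = 9 <= 9 and 1*0 + 1*9 = 9 <= 12.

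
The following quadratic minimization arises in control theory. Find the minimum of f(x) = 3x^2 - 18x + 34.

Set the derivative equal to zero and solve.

f(x) = 3x^2 - 18x + 34
f'(x) = 6x + (-18) = 0
x = 18/6 = 3
f(3) = 7
Since f''(x) = 6 > 0, this is a minimum.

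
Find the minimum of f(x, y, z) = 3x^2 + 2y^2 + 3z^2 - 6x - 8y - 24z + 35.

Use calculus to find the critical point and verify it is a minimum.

f(x,y,z) = 3x^2 + 2y^2 + 3z^2 - 6x - 8y - 24z + 35
df/dx = 6x + (-6) = 0 => x = 1
df/dy = 4y + (-8) = 0 => y = 2
df/dz = 6z + (-24) = 0 => z = 4
f(1,2,4) = 3*(1)^2 + 2*(2)^2 + 3*(4)^2 + -6*(1) + -8*(2) + -24*(4) + 35 = -24
Hessian is diagonal with entries 6, 4, 6 > 0, confirmed minimum.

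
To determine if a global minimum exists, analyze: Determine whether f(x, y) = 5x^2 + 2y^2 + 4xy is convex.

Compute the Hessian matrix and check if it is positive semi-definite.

f(x,y) = 5x^2 + 2y^2 + 4xy
Hessian H = [[10, 4], [4, 4]]
trace(H) = 14, det(H) = 24
Eigenvalues: (14 +/- sqrt(100)) / 2 = 12, 2
Since both eigenvalues > 0, f is convex.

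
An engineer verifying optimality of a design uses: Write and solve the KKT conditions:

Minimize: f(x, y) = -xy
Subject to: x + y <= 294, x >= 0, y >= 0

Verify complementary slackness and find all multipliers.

Problem: min -xy s.t. x + y <= 294 (multiplier lambda), x >= 0 (mu_x), y >= 0 (mu_y)
KKT stationarity: -y + lambda - mu_x = 0, -x + lambda - mu_y = 0, with lambda, mu_x, mu_y >= 0
Complementary slackness: lambda*(x + y - 294) = 0, mu_x*x = 0, mu_y*y = 0
If lambda = 0: y = -mu_x <= 0 and x = -mu_y <= 0 force x = y = 0 with f = 0; but x = y = 147 is feasible with f = -21609 < 0, so this is not the minimum. Hence lambda > 0 and x + y = 294.
Try x > 0, y > 0 (so mu_x = mu_y = 0): y = lambda, x = lambda => x = y = lambda
x + y = 294 => 2*lambda = 294 => lambda = 147
x* = y* = 147 > 0, consistent with mu_x = mu_y = 0.
(Any feasible point with x = 0 or y = 0 has f = 0 > -21609, so the minimum is not on those boundaries.)
min(-xy) = -21609 (i.e. max xy = 21609)
Multipliers: lambda = 147, mu_x = 0, mu_y = 0
Complementary slackness: lambda*(x + y - 294) = 147*(147 + 147 - 294) = 0, mu_x*x = 0*147 = 0, mu_y*y = 0*147 = 0. Satisfied.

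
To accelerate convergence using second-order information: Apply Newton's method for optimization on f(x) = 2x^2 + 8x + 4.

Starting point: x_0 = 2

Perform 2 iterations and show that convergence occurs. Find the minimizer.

f(x) = 2x^2 + 8x + 4, f'(x) = 4x + (8), f''(x) = 4
Step 1: f'(2) = 16, x_1 = 2 - 16/4 = -2
Step 2: f'(-2) = 0, x_2 = -2 (converged)
Newton's method converges in 1 step for quadratics.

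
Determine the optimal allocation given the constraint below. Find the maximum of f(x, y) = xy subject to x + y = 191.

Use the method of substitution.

Substitute y = 191 - x into f(x,y) = xy:
g(x) = x(191 - x) = 191x - x^2
g'(x) = 191 - 2x = 0  =>  x = 191/2
y = 191 - 191/2 = 191/2
Maximum value = (191/2) * (191/2) = 36481/4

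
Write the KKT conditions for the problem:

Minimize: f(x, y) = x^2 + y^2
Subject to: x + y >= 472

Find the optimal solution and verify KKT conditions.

KKT conditions for min x^2 + y^2 s.t. x + y >= 472:
Stationarity: 2x = mu, 2y = mu
So x = y = mu/2.
Complementary slackness: mu*(x + y - 472) = 0
Primal feasibility: x + y >= 472; dual feasibility: mu >= 0
If mu = 0 then x = y = 0, but 0 + 0 < 472 is infeasible, so the constraint is active.
Constraint active: x + y = 2*(mu/2) = 472 => mu = 472
x = y = 236, f = 111392
Verify: stationarity 2*236 = 472 = mu; primal 236 + 236 = 472 >= 472; dual mu = 472 >= 0; complementary slackness 472*(472 - 472) = 0. All KKT conditions hold.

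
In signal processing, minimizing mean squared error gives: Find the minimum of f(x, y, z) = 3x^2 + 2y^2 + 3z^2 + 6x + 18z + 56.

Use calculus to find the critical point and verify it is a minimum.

f(x,y,z) = 3x^2 + 2y^2 + 3z^2 + 6x + 18z + 56
df/dx = 6x + (6) = 0 => x = -1
df/dy = 4y + (0) = 0 => y = 0
df/dz = 6z + (18) = 0 => z = -3
f(-1,0,-3) = 3*(-1)^2 + 2*(0)^2 + 3*(-3)^2 + 6*(-1) + 18*(-3) + 56 = 26
Hessian is diagonal with entries 6, 4, 6 > 0, confirmed minimum.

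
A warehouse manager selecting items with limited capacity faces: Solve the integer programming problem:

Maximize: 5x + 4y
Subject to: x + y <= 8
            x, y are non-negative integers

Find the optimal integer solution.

Objective: 5x + 4y, constraint: x + y <= 8
Coefficient of x is 5 >= coefficient of y is 4, so allocate the entire budget to x.
Optimal: x = 8, y = 0, value = 40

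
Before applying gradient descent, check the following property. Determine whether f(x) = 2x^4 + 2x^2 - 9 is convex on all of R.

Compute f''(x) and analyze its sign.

f(x) = 2x^4 + 2x^2 - 9
f'(x) = 8x^3 + 4x
f''(x) = 24x^2 + 4
f''(x) = 24x^2 + 4 >= 4 > 0 for all x
Therefore, f is convex on R.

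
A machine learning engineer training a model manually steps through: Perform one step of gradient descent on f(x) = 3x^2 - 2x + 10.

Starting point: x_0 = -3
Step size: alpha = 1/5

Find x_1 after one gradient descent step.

f(x) = 3x^2 - 2x + 10
f'(x) = 6x - 2
f'(-3) = 6*-3 + (-2) = -20
x_1 = x_0 - alpha * f'(x_0) = -3 - 1/5 * -20 = 1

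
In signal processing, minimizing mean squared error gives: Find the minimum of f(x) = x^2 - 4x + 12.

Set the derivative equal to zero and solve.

f(x) = x^2 - 4x + 12
f'(x) = 2x + (-4) = 0
x = 4/2 = 2
f(2) = 8
Since f''(x) = 2 > 0, this is a minimum.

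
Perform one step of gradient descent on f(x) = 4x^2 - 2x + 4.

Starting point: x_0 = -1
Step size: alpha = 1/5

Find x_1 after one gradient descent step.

f(x) = 4x^2 - 2x + 4
f'(x) = 8x - 2
f'(-1) = 8*-1 + (-2) = -10
x_1 = x_0 - alpha * f'(x_0) = -1 - 1/5 * -10 = 1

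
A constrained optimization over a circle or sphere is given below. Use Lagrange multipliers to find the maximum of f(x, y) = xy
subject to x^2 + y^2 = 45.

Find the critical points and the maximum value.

Lagrange conditions: y = 2*lambda*x and x = 2*lambda*y
If x = 0 then y = 0, violating the constraint, so x, y != 0.
Dividing: y/x = x/y => x^2 = y^2 => y = x or y = -x
Constraint: 2x^2 = 45 => x^2 = 45/2 => x = +/-sqrt(45/2)
Critical points: (sqrt(45/2), sqrt(45/2)), (-sqrt(45/2), -sqrt(45/2)), (sqrt(45/2), -sqrt(45/2)), (-sqrt(45/2), sqrt(45/2))
  y = x:  xy = x^2 = 45/2  at (sqrt(45/2), sqrt(45/2)) and (-sqrt(45/2), -sqrt(45/2))
  y = -x: xy = -x^2 = -45/2 at (sqrt(45/2), -sqrt(45/2)) and (-sqrt(45/2), sqrt(45/2))
Maximum xy = 45/2 at (sqrt(45/2), sqrt(45/2)) and (-sqrt(45/2), -sqrt(45/2))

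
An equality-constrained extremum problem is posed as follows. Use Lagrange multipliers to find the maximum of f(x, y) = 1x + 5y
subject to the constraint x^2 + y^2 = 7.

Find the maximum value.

Set up Lagrange conditions: grad f = lambda * grad g
  1 = 2*lambda*x
  5 = 2*lambda*y
From these: x/y = 1/5, so x = 1t, y = 5t for some t.
Substitute into constraint: (1t)^2 + (5t)^2 = 7
  t^2 * 26 = 7
  t = sqrt(7/26)
Maximum = 1*x + 5*y = (1^2 + 5^2)*t = 26 * sqrt(7/26) = sqrt(182)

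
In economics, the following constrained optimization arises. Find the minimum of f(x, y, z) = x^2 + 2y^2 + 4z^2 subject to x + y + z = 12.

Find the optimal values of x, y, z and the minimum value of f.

Using Lagrange multipliers on f = x^2 + 2y^2 + 4z^2 with constraint x + y + z = 12:
Conditions: 2*1*x = lambda, 2*2*y = lambda, 2*4*z = lambda
So x = lambda/2, y = lambda/4, z = lambda/8
Substituting into constraint: lambda * (7/8) = 12
lambda = 96/7
x = 48/7, y = 24/7, z = 12/7
Minimum value = 576/7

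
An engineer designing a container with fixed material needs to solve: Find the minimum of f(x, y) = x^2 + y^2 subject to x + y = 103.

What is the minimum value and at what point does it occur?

Substitute y = 103 - x into f(x,y) = x^2 + y^2:
g(x) = x^2 + (103 - x)^2 = 2x^2 - 206x + 10609
g'(x) = 4x - 206 = 0  =>  x = 103/2
y = 103 - 103/2 = 103/2
Minimum value = (103/2)^2 + (103/2)^2 = 10609/2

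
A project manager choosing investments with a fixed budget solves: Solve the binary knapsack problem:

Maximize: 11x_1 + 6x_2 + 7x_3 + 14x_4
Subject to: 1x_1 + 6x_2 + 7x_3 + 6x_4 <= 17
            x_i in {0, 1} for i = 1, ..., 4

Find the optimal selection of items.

Items: item 1 (v=11, w=1), item 2 (v=6, w=6), item 3 (v=7, w=7), item 4 (v=14, w=6)
Capacity: 17
Checking all 16 subsets (w = total weight, v = total value):
  {}: w = 0, v = 0
  {1}: w = 1, v = 11
  {2}: w = 6, v = 6
  {3}: w = 7, v = 7
  {4}: w = 6, v = 14
  {1, 2}: w = 7, v = 17
  {1, 3}: w = 8, v = 18
  {1, 4}: w = 7, v = 25
  {2, 3}: w = 13, v = 13
  {2, 4}: w = 12, v = 20
  {3, 4}: w = 13, v = 21
  {1, 2, 3}: w = 14, v = 24
  {1, 2, 4}: w = 13, v = 31
  {1, 3, 4}: w = 14, v = 32
  {2, 3, 4}: w = 19 > 17, infeasible
  {1, 2, 3, 4}: w = 20 > 17, infeasible
Best feasible subset: items [1, 3, 4]
Total weight: 14 <= 17, total value: 32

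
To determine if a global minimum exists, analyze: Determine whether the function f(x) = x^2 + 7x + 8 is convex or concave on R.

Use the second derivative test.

f(x) = x^2 + 7x + 8
f'(x) = 2x + 7
f''(x) = 2
Since f''(x) = 2 > 0 for all x, f is convex on R.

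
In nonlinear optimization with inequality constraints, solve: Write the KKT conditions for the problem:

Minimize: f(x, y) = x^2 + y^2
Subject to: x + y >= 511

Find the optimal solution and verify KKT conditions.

KKT conditions for min x^2 + y^2 s.t. x + y >= 511:
Stationarity: 2x = mu, 2y = mu
So x = y = mu/2.
Complementary slackness: mu*(x + y - 511) = 0
Primal feasibility: x + y >= 511; dual feasibility: mu >= 0
If mu = 0 then x = y = 0, but 0 + 0 < 511 is infeasible, so the constraint is active.
Constraint active: x + y = 2*(mu/2) = 511 => mu = 511
x = y = 511/2, f = 261121/2
Verify: stationarity 2*(511/2) = 511 = mu; primal 511/2 + 511/2 = 511 >= 511; dual mu = 511 >= 0; complementary slackness 511*(511 - 511) = 0. All KKT conditions hold.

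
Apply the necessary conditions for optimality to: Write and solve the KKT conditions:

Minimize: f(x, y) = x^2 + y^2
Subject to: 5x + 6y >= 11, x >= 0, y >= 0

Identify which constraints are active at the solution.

KKT conditions for min x^2 + y^2 s.t. 5x + 6y >= 11, x >= 0, y >= 0:
Stationarity: 2x = mu*5 + mu_x, 2y = mu*6 + mu_y, with mu, mu_x, mu_y >= 0
Complementary slackness: mu*(5x + 6y - 11) = 0, mu_x*x = 0, mu_y*y = 0
(0, 0) is infeasible (5*0 + 6*0 < 11), so if mu = 0 stationarity would force x = mu_x/2 >= 0, y = mu_y/2 >= 0 with mu_x*x = mu_y*y = 0, i.e. x = y = 0: contradiction. Hence mu > 0 and 5x + 6y = 11 is active.
Try x > 0, y > 0 (so mu_x = mu_y = 0): x = 5*mu/2, y = 6*mu/2
Substitute: 5*(5*mu/2) + 6*(6*mu/2) = 11
  mu*61/2 = 11 => mu = 22/61
x* = 55/61 > 0, y* = 66/61 > 0, consistent with mu_x = mu_y = 0.
f is convex and the constraints are linear, so this KKT point is the global minimum.
f* = 121/61
Active constraints: 5x + 6y >= 11 (holds with equality, mu = 22/61 > 0); x >= 0 and y >= 0 are inactive (mu_x = mu_y = 0).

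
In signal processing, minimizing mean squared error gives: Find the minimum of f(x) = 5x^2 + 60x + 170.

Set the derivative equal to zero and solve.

f(x) = 5x^2 + 60x + 170
f'(x) = 10x + (60) = 0
x = -60/10 = -6
f(-6) = -10
Since f''(x) = 10 > 0, this is a minimum.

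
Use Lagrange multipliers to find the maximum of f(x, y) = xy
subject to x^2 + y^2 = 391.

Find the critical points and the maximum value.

Lagrange conditions: y = 2*lambda*x and x = 2*lambda*y
If x = 0 then y = 0, violating the constraint, so x, y != 0.
Dividing: y/x = x/y => x^2 = y^2 => y = x or y = -x
Constraint: 2x^2 = 391 => x^2 = 391/2 => x = +/-sqrt(391/2)
Critical points: (sqrt(391/2), sqrt(391/2)), (-sqrt(391/2), -sqrt(391/2)), (sqrt(391/2), -sqrt(391/2)), (-sqrt(391/2), sqrt(391/2))
  y = x:  xy = x^2 = 391/2  at (sqrt(391/2), sqrt(391/2)) and (-sqrt(391/2), -sqrt(391/2))
  y = -x: xy = -x^2 = -391/2 at (sqrt(391/2), -sqrt(391/2)) and (-sqrt(391/2), sqrt(391/2))
Maximum xy = 391/2 at (sqrt(391/2), sqrt(391/2)) and (-sqrt(391/2), -sqrt(391/2))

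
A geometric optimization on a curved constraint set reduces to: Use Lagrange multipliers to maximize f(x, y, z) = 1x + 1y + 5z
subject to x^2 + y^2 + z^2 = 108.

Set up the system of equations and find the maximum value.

Lagrange conditions: 1 = 2*lambda*x, 1 = 2*lambda*y, 5 = 2*lambda*z
So x:1 = y:1 = z:5, i.e. x = 1t, y = 1t, z = 5t
Constraint: t^2*(1^2 + 1^2 + 5^2) = 108
  t^2 * 27 = 108  =>  t = sqrt(4)
Maximum = 1*1t + 1*1t + 5*5t = 27*sqrt(4) = 54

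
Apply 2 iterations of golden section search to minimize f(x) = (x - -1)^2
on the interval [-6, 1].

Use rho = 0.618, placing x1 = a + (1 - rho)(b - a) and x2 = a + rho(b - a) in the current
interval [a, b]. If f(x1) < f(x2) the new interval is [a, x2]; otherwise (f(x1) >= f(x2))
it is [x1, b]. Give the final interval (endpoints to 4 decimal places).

Golden section search for min of f(x) = (x - -1)^2 on [-6, 1].
Each step: x1 = a + (1 - rho)(b - a), x2 = a + rho(b - a); if f(x1) < f(x2) keep [a, x2], otherwise keep [x1, b].
Step 1: [-6.0000, 1.0000], x1=-3.3260 (f=5.4103), x2=-1.6740 (f=0.4543); f(x1) > f(x2) => keep [-3.3260, 1.0000]
Step 2: [-3.3260, 1.0000], x1=-1.6735 (f=0.4536), x2=-0.6525 (f=0.1207); f(x1) > f(x2) => keep [-1.6735, 1.0000]
Final interval: [-1.6735, 1.0000]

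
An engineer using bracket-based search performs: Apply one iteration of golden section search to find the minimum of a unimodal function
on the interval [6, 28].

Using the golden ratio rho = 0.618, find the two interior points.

Golden section search on [6, 28].
Golden ratio rho = 0.618 (approx).
Interior points:
  x_1 = 6 + (1-0.618)*22 = 14.4040
  x_2 = 6 + 0.618*22 = 19.5960
Compare f(x_1) and f(x_2) to determine which subinterval to keep.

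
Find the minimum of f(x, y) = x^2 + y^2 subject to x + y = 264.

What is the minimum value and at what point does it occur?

Substitute y = 264 - x into f(x,y) = x^2 + y^2:
g(x) = x^2 + (264 - x)^2 = 2x^2 - 528x + 69696
g'(x) = 4x - 528 = 0  =>  x = 132
y = 264 - 132 = 132
Minimum value = 132^2 + 132^2 = 34848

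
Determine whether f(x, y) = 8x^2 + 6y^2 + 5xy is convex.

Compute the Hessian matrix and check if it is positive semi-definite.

f(x,y) = 8x^2 + 6y^2 + 5xy
Hessian H = [[16, 5], [5, 12]]
trace(H) = 28, det(H) = 167
Eigenvalues: (28 +/- sqrt(116)) / 2 = 19.39, 8.615
Since both eigenvalues > 0, f is convex.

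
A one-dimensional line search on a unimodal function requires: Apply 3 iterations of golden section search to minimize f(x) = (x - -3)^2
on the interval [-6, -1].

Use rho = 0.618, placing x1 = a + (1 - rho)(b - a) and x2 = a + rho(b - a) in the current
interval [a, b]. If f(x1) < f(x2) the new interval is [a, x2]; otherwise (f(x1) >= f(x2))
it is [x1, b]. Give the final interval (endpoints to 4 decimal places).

Golden section search for min of f(x) = (x - -3)^2 on [-6, -1].
Each step: x1 = a + (1 - rho)(b - a), x2 = a + rho(b - a); if f(x1) < f(x2) keep [a, x2], otherwise keep [x1, b].
Step 1: [-6.0000, -1.0000], x1=-4.0900 (f=1.1881), x2=-2.9100 (f=0.0081); f(x1) > f(x2) => keep [-4.0900, -1.0000]
Step 2: [-4.0900, -1.0000], x1=-2.9096 (f=0.0082), x2=-2.1804 (f=0.6718); f(x1) < f(x2) => keep [-4.0900, -2.1804]
Step 3: [-4.0900, -2.1804], x1=-3.3605 (f=0.1300), x2=-2.9099 (f=0.0081); f(x1) > f(x2) => keep [-3.3605, -2.1804]
Final interval: [-3.3605, -2.1804]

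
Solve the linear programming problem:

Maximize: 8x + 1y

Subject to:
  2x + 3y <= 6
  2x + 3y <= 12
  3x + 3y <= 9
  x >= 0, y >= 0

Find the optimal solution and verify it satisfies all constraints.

Feasible vertices: (0, 0), (0, 2), (3, 0)
Objective 8x + 1y at each vertex:
  (0, 0): 0
  (0, 2): 2
  (3, 0): 24
Maximum is 24 at (3, 0).
Verify constraints at (x, y) = (3, 0):
  2*3 + 3*0 = 6 <= 6 (active)
  2*3 + 3*0 = 6 <= 12
  3*3 + 3*0 = 9 <= 9 (active)
  x = 3 >= 0, y = 0 >= 0. All constraints satisfied.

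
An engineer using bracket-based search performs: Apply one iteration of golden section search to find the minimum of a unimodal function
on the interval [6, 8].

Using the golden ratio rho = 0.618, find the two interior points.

Golden section search on [6, 8].
Golden ratio rho = 0.618 (approx).
Interior points:
  x_1 = 6 + (1-0.618)*2 = 6.7640
  x_2 = 6 + 0.618*2 = 7.2360
Compare f(x_1) and f(x_2) to determine which subinterval to keep.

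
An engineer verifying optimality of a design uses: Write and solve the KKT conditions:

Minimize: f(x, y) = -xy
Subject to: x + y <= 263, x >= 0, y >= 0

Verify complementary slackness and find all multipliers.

Problem: min -xy s.t. x + y <= 263 (multiplier lambda), x >= 0 (mu_x), y >= 0 (mu_y)
KKT stationarity: -y + lambda - mu_x = 0, -x + lambda - mu_y = 0, with lambda, mu_x, mu_y >= 0
Complementary slackness: lambda*(x + y - 263) = 0, mu_x*x = 0, mu_y*y = 0
If lambda = 0: y = -mu_x <= 0 and x = -mu_y <= 0 force x = y = 0 with f = 0; but x = y = 263/2 is feasible with f = -69169/4 < 0, so this is not the minimum. Hence lambda > 0 and x + y = 263.
Try x > 0, y > 0 (so mu_x = mu_y = 0): y = lambda, x = lambda => x = y = lambda
x + y = 263 => 2*lambda = 263 => lambda = 263/2
x* = y* = 263/2 > 0, consistent with mu_x = mu_y = 0.
(Any feasible point with x = 0 or y = 0 has f = 0 > -69169/4, so the minimum is not on those boundaries.)
min(-xy) = -69169/4 (i.e. max xy = 69169/4)
Multipliers: lambda = 263/2, mu_x = 0, mu_y = 0
Complementary slackness: lambda*(x + y - 263) = 263/2*(263/2 + 263/2 - 263) = 0, mu_x*x = 0*263/2 = 0, mu_y*y = 0*263/2 = 0. Satisfied.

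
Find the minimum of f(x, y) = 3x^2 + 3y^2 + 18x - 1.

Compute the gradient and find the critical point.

f(x,y) = 3x^2 + 3y^2 + 18x - 1
df/dx = 6x + (18) = 0  =>  x = -3
df/dy = 6y + (0) = 0  =>  y = 0
f(-3, 0) = 3*(-3)^2 + 3*(0)^2 + 18*(-3) + -1 = -28
Hessian is diagonal with entries 6, 6 > 0, so this is a minimum.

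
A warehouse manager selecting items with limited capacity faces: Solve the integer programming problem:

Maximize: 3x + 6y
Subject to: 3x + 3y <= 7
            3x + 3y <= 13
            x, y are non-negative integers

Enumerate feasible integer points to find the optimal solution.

Constraint 1: 3x + 3y <= 7
Constraint 2: 3x + 3y <= 13
Feasible x range (need y >= 0): 0 <= x <= min(7/3, 13/3) => x in {0, ..., 2}.
Enumerate feasible integer points row by row (the coefficient of y is 6 > 0, so for each x the largest feasible y gives the best value):
  x = 0: y <= min((7 - 3*0)/3, (13 - 3*0)/3) => y in {0, ..., 2}; best 3*0 + 6*2 = 12
  x = 1: y <= min((7 - 3*1)/3, (13 - 3*1)/3) => y in {0, ..., 1}; best 3*1 + 6*1 = 9
  x = 2: y <= min((7 - 3*2)/3, (13 - 3*2)/3) => y in {0}; best 3*2 + 6*0 = 6
The maximum 3x + 6y = 12 is achieved at x = 0, y = 2.
Check: 3*0 + 3*2 = 6 <= 7 and 3*0 + 3*2 = 6 <= 13.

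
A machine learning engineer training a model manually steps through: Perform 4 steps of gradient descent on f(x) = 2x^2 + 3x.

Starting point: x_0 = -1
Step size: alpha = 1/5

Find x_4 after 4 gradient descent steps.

f(x) = 2x^2 + 3x, f'(x) = 4x + (3)
Step 1: f'(-1) = -1, x_1 = -1 - 1/5 * -1 = -4/5
Step 2: f'(-4/5) = -1/5, x_2 = -4/5 - 1/5 * -1/5 = -19/25
Step 3: f'(-19/25) = -1/25, x_3 = -19/25 - 1/5 * -1/25 = -94/125
Step 4: f'(-94/125) = -1/125, x_4 = -94/125 - 1/5 * -1/125 = -469/625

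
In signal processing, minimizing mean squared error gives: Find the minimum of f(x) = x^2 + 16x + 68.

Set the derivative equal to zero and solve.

f(x) = x^2 + 16x + 68
f'(x) = 2x + (16) = 0
x = -16/2 = -8
f(-8) = 4
Since f''(x) = 2 > 0, this is a minimum.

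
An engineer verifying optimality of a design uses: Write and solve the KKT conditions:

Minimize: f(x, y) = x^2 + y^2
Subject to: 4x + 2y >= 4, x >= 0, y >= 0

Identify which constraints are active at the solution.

KKT conditions for min x^2 + y^2 s.t. 4x + 2y >= 4, x >= 0, y >= 0:
Stationarity: 2x = mu*4 + mu_x, 2y = mu*2 + mu_y, with mu, mu_x, mu_y >= 0
Complementary slackness: mu*(4x + 2y - 4) = 0, mu_x*x = 0, mu_y*y = 0
(0, 0) is infeasible (4*0 + 2*0 < 4), so if mu = 0 stationarity would force x = mu_x/2 >= 0, y = mu_y/2 >= 0 with mu_x*x = mu_y*y = 0, i.e. x = y = 0: contradiction. Hence mu > 0 and 4x + 2y = 4 is active.
Try x > 0, y > 0 (so mu_x = mu_y = 0): x = 4*mu/2, y = 2*mu/2
Substitute: 4*(4*mu/2) + 2*(2*mu/2) = 4
  mu*20/2 = 4 => mu = 2/5
x* = 4/5 > 0, y* = 2/5 > 0, consistent with mu_x = mu_y = 0.
f is convex and the constraints are linear, so this KKT point is the global minimum.
f* = 4/5
Active constraints: 4x + 2y >= 4 (holds with equality, mu = 2/5 > 0); x >= 0 and y >= 0 are inactive (mu_x = mu_y = 0).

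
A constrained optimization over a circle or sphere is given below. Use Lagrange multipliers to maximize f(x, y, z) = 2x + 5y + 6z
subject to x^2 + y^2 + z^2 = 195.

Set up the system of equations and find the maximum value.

Lagrange conditions: 2 = 2*lambda*x, 5 = 2*lambda*y, 6 = 2*lambda*z
So x:2 = y:5 = z:6, i.e. x = 2t, y = 5t, z = 6t
Constraint: t^2*(2^2 + 5^2 + 6^2) = 195
  t^2 * 65 = 195  =>  t = sqrt(3)
Maximum = 2*2t + 5*5t + 6*6t = 65*sqrt(3) = sqrt(12675)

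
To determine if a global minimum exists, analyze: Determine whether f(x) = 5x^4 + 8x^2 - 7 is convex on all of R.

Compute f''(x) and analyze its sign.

f(x) = 5x^4 + 8x^2 - 7
f'(x) = 20x^3 + 16x
f''(x) = 60x^2 + 16
f''(x) = 60x^2 + 16 >= 16 > 0 for all x
Therefore, f is convex on R.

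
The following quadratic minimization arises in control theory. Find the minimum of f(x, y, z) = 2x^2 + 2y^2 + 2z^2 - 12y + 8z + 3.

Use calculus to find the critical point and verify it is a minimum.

f(x,y,z) = 2x^2 + 2y^2 + 2z^2 - 12y + 8z + 3
df/dx = 4x + (0) = 0 => x = 0
df/dy = 4y + (-12) = 0 => y = 3
df/dz = 4z + (8) = 0 => z = -2
f(0,3,-2) = 2*(0)^2 + 2*(3)^2 + 2*(-2)^2 + -12*(3) + 8*(-2) + 3 = -23
Hessian is diagonal with entries 4, 4, 4 > 0, confirmed minimum.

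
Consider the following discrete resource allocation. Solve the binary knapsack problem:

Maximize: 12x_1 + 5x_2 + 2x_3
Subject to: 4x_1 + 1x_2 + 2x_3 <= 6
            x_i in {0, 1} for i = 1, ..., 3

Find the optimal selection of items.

Items: item 1 (v=12, w=4), item 2 (v=5, w=1), item 3 (v=2, w=2)
Capacity: 6
Checking all 8 subsets (w = total weight, v = total value):
  {}: w = 0, v = 0
  {1}: w = 4, v = 12
  {2}: w = 1, v = 5
  {3}: w = 2, v = 2
  {1, 2}: w = 5, v = 17
  {1, 3}: w = 6, v = 14
  {2, 3}: w = 3, v = 7
  {1, 2, 3}: w = 7 > 6, infeasible
Best feasible subset: items [1, 2]
Total weight: 5 <= 6, total value: 17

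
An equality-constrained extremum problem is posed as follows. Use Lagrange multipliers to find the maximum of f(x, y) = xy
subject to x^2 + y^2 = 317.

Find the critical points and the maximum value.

Lagrange conditions: y = 2*lambda*x and x = 2*lambda*y
If x = 0 then y = 0, violating the constraint, so x, y != 0.
Dividing: y/x = x/y => x^2 = y^2 => y = x or y = -x
Constraint: 2x^2 = 317 => x^2 = 317/2 => x = +/-sqrt(317/2)
Critical points: (sqrt(317/2), sqrt(317/2)), (-sqrt(317/2), -sqrt(317/2)), (sqrt(317/2), -sqrt(317/2)), (-sqrt(317/2), sqrt(317/2))
  y = x:  xy = x^2 = 317/2  at (sqrt(317/2), sqrt(317/2)) and (-sqrt(317/2), -sqrt(317/2))
  y = -x: xy = -x^2 = -317/2 at (sqrt(317/2), -sqrt(317/2)) and (-sqrt(317/2), sqrt(317/2))
Maximum xy = 317/2 at (sqrt(317/2), sqrt(317/2)) and (-sqrt(317/2), -sqrt(317/2))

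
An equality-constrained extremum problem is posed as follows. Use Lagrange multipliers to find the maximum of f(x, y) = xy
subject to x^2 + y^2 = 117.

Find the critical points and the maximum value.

Lagrange conditions: y = 2*lambda*x and x = 2*lambda*y
If x = 0 then y = 0, violating the constraint, so x, y != 0.
Dividing: y/x = x/y => x^2 = y^2 => y = x or y = -x
Constraint: 2x^2 = 117 => x^2 = 117/2 => x = +/-sqrt(117/2)
Critical points: (sqrt(117/2), sqrt(117/2)), (-sqrt(117/2), -sqrt(117/2)), (sqrt(117/2), -sqrt(117/2)), (-sqrt(117/2), sqrt(117/2))
  y = x:  xy = x^2 = 117/2  at (sqrt(117/2), sqrt(117/2)) and (-sqrt(117/2), -sqrt(117/2))
  y = -x: xy = -x^2 = -117/2 at (sqrt(117/2), -sqrt(117/2)) and (-sqrt(117/2), sqrt(117/2))
Maximum xy = 117/2 at (sqrt(117/2), sqrt(117/2)) and (-sqrt(117/2), -sqrt(117/2))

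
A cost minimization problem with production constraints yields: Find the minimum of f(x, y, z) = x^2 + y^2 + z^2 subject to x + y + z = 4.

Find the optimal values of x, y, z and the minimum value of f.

Using Lagrange multipliers on f = x^2 + y^2 + z^2 with constraint x + y + z = 4:
Conditions: 2*1*x = lambda, 2*1*y = lambda, 2*1*z = lambda
So x = lambda/2, y = lambda/2, z = lambda/2
Substituting into constraint: lambda * (3/2) = 4
lambda = 8/3
x = 4/3, y = 4/3, z = 4/3
Minimum value = 16/3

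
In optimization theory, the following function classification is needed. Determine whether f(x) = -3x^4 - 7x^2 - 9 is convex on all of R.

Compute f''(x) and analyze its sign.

f(x) = -3x^4 - 7x^2 - 9
f'(x) = -12x^3 + -14x
f''(x) = -36x^2 + -14
f''(x) = -36x^2 + -14 <= -14 < 0 for all x
Therefore, f is concave on R.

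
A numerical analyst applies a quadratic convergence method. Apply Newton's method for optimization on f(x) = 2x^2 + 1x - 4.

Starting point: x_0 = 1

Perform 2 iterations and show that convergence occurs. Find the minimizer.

f(x) = 2x^2 + 1x - 4, f'(x) = 4x + (1), f''(x) = 4
Step 1: f'(1) = 5, x_1 = 1 - 5/4 = -1/4
Step 2: f'(-1/4) = 0, x_2 = -1/4 (converged)
Newton's method converges in 1 step for quadratics.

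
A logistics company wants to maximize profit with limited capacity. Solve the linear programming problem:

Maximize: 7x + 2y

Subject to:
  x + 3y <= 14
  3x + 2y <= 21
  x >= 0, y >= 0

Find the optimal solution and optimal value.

Feasible vertices: (0, 0), (0, 14/3), (5, 3), (7, 0)
Objective 7x + 2y at each:
  (0, 0): 0
  (0, 14/3): 28/3
  (5, 3): 41
  (7, 0): 49
Maximum is 49 at (7, 0).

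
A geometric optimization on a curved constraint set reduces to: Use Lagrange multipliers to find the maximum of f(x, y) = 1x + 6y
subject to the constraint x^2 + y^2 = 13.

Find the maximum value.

Set up Lagrange conditions: grad f = lambda * grad g
  1 = 2*lambda*x
  6 = 2*lambda*y
From these: x/y = 1/6, so x = 1t, y = 6t for some t.
Substitute into constraint: (1t)^2 + (6t)^2 = 13
  t^2 * 37 = 13
  t = sqrt(13/37)
Maximum = 1*x + 6*y = (1^2 + 6^2)*t = 37 * sqrt(13/37) = sqrt(481)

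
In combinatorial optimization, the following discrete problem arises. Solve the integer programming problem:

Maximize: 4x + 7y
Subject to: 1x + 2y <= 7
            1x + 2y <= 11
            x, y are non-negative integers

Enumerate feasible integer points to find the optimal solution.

Constraint 1: 1x + 2y <= 7
Constraint 2: 1x + 2y <= 11
Feasible x range (need y >= 0): 0 <= x <= min(7/1, 11/1) => x in {0, ..., 7}.
Enumerate feasible integer points row by row (the coefficient of y is 7 > 0, so for each x the largest feasible y gives the best value):
  x = 0: y <= min((7 - 1*0)/2, (11 - 1*0)/2) => y in {0, ..., 3}; best 4*0 + 7*3 = 21
  x = 1: y <= min((7 - 1*1)/2, (11 - 1*1)/2) => y in {0, ..., 3}; best 4*1 + 7*3 = 25
  x = 2: y <= min((7 - 1*2)/2, (11 - 1*2)/2) => y in {0, ..., 2}; best 4*2 + 7*2 = 22
  x = 3: y <= min((7 - 1*3)/2, (11 - 1*3)/2) => y in {0, ..., 2}; best 4*3 + 7*2 = 26
  x = 4: y <= min((7 - 1*4)/2, (11 - 1*4)/2) => y in {0, ..., 1}; best 4*4 + 7*1 = 23
  x = 5: y <= min((7 - 1*5)/2, (11 - 1*5)/2) => y in {0, ..., 1}; best 4*5 + 7*1 = 27
  x = 6: y <= min((7 - 1*6)/2, (11 - 1*6)/2) => y in {0}; best 4*6 + 7*0 = 24
  x = 7: y <= min((7 - 1*7)/2, (11 - 1*7)/2) => y in {0}; best 4*7 + 7*0 = 28
The maximum 4x + 7y = 28 is achieved at x = 7, y = 0.
Check: 1*7 + 2*0 = 7 <= 7 and 1*7 + 2*0 = 7 <= 11.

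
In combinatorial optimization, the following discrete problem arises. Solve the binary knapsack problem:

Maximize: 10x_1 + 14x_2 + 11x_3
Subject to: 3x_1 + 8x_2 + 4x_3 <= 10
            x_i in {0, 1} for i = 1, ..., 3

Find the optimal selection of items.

Items: item 1 (v=10, w=3), item 2 (v=14, w=8), item 3 (v=11, w=4)
Capacity: 10
Checking all 8 subsets (w = total weight, v = total value):
  {}: w = 0, v = 0
  {1}: w = 3, v = 10
  {2}: w = 8, v = 14
  {3}: w = 4, v = 11
  {1, 2}: w = 11 > 10, infeasible
  {1, 3}: w = 7, v = 21
  {2, 3}: w = 12 > 10, infeasible
  {1, 2, 3}: w = 15 > 10, infeasible
Best feasible subset: items [1, 3]
Total weight: 7 <= 10, total value: 21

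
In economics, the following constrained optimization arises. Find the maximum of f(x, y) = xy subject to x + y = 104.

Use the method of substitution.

Substitute y = 104 - x into f(x,y) = xy:
g(x) = x(104 - x) = 104x - x^2
g'(x) = 104 - 2x = 0  =>  x = 52
y = 104 - 52 = 52
Maximum value = 52 * 52 = 2704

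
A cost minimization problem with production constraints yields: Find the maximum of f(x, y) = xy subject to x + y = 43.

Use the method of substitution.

Substitute y = 43 - x into f(x,y) = xy:
g(x) = x(43 - x) = 43x - x^2
g'(x) = 43 - 2x = 0  =>  x = 43/2
y = 43 - 43/2 = 43/2
Maximum value = (43/2) * (43/2) = 1849/4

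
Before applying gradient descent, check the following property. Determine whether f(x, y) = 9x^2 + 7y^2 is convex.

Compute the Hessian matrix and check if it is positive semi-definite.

f(x,y) = 9x^2 + 7y^2
Hessian H = [[18, 0], [0, 14]]
trace(H) = 32, det(H) = 252
Eigenvalues: (32 +/- sqrt(16)) / 2 = 18, 14
Since both eigenvalues > 0, f is convex.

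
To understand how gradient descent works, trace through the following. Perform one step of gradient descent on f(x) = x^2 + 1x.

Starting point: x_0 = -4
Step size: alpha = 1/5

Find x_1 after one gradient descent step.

f(x) = x^2 + 1x
f'(x) = 2x + 1
f'(-4) = 2*-4 + (1) = -7
x_1 = x_0 - alpha * f'(x_0) = -4 - 1/5 * -7 = -13/5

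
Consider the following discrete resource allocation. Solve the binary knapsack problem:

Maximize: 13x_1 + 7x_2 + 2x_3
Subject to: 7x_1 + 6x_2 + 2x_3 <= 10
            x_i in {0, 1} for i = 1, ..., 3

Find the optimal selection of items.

Items: item 1 (v=13, w=7), item 2 (v=7, w=6), item 3 (v=2, w=2)
Capacity: 10
Checking all 8 subsets (w = total weight, v = total value):
  {}: w = 0, v = 0
  {1}: w = 7, v = 13
  {2}: w = 6, v = 7
  {3}: w = 2, v = 2
  {1, 2}: w = 13 > 10, infeasible
  {1, 3}: w = 9, v = 15
  {2, 3}: w = 8, v = 9
  {1, 2, 3}: w = 15 > 10, infeasible
Best feasible subset: items [1, 3]
Total weight: 9 <= 10, total value: 15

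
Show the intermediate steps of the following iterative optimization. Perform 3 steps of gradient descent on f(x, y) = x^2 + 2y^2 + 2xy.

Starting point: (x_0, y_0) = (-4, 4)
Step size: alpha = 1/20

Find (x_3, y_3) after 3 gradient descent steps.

f(x,y) = x^2 + 2y^2 + 2xy
grad_x = 2x + 2y, grad_y = 4y + 2x
Step 1: grad = (0, 8), (-4, 18/5)
Step 2: grad = (-4/5, 32/5), (-99/25, 82/25)
Step 3: grad = (-34/25, 26/5), (-973/250, 151/50)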